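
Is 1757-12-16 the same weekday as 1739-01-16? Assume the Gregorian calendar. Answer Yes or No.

Yes

From Jan 16, 1739 to Dec 16, 1757 is 6909 days.
6909 mod 7 = 0, so they are the same weekday.
(Jan 16, 1739 is a Friday; Dec 16, 1757 is a Friday.)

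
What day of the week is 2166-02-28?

Doomsday rule: the anchor day for the 2100s is Sunday. For year 66: 66÷12 = 5 r 6, and 6÷4 = 1, so 5+6+1 = 12.
Sunday + 12 ≡ Friday — that's 2166's doomsday.
In February the doomsday date is Feb 28 (2166 is not a leap year).
Feb 28 is the doomsday itself: Friday.

Friday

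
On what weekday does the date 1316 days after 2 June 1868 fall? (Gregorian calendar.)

Tuesday

First find the weekday of Jun 2, 1868. Doomsday rule: the anchor day for the 1800s is Friday. For year 68: 68÷12 = 5 r 8, and 8÷4 = 2, so 5+8+2 = 15.
Friday + 15 ≡ Saturday — that's 1868's doomsday.
In June the doomsday date is Jun 6.
Jun 2 is 4 days before Jun 6; 4 mod 7 = 4, so Saturday − 4 = Tuesday.
1316 mod 7 = 0, so 1316 days after a Tuesday is Tuesday + 0 = Tuesday.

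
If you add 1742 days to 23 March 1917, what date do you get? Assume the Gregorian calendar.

+365 (one year) → Mar 23, 1918 (1377 left).
+365 (one year) → Mar 23, 1919 (1012 left).
+366 (one year; includes Feb 29, 1920) → Mar 23, 1920 (646 left).
+365 (one year) → Mar 23, 1921 (281 left).
Mar has 31 days: +9 → Apr 1, 1921 (272 left).
Apr has 30 days: +30 → May 1, 1921 (242 left).
May has 31 days: +31 → Jun 1, 1921 (211 left).
Jun has 30 days: +30 → Jul 1, 1921 (181 left).
Jul has 31 days: +31 → Aug 1, 1921 (150 left).
Aug has 31 days: +31 → Sep 1, 1921 (119 left).
Sep has 30 days: +30 → Oct 1, 1921 (89 left).
Oct has 31 days: +31 → Nov 1, 1921 (58 left).
Nov has 30 days: +30 → Dec 1, 1921 (28 left).
+28 → Dec 29, 1921.

December 29, 1921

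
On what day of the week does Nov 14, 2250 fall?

Doomsday rule: the anchor day for the 2200s is Friday. For year 50: 50÷12 = 4 r 2, and 2÷4 = 0, so 4+2+0 = 6.
Friday + 6 ≡ Thursday — that's 2250's doomsday.
In November the doomsday date is Nov 7.
Nov 14 is 7 days after Nov 7; 7 mod 7 = 0, so Thursday + 0 = Thursday.

Thursday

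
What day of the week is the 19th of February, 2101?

Doomsday rule: the anchor day for the 2100s is Sunday. For year 01: 1÷12 = 0 r 1, and 1÷4 = 0, so 0+1+0 = 1.
Sunday + 1 ≡ Monday — that's 2101's doomsday.
In February the doomsday date is Feb 28 (2101 is not a leap year).
Feb 19 is 9 days before Feb 28; 9 mod 7 = 2, so Monday − 2 = Saturday.

Saturday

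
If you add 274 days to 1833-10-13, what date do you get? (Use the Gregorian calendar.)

July 14, 1834

Oct has 31 days: +19 → Nov 1, 1833 (255 left).
Nov has 30 days: +30 → Dec 1, 1833 (225 left).
Dec has 31 days: +31 → Jan 1, 1834 (194 left).
Jan has 31 days: +31 → Feb 1, 1834 (163 left).
Feb has 28 days: +28 → Mar 1, 1834 (135 left).
Mar has 31 days: +31 → Apr 1, 1834 (104 left).
Apr has 30 days: +30 → May 1, 1834 (74 left).
May has 31 days: +31 → Jun 1, 1834 (43 left).
Jun has 30 days: +30 → Jul 1, 1834 (13 left).
+13 → Jul 14, 1834.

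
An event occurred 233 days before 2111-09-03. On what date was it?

January 13, 2111

−3 → Aug 31, 2111 (end of Aug, 31 days; 230 left).
−31 → Jul 31, 2111 (end of Jul, 31 days; 199 left).
−31 → Jun 30, 2111 (end of Jun, 30 days; 168 left).
−30 → May 31, 2111 (end of May, 31 days; 138 left).
−31 → Apr 30, 2111 (end of Apr, 30 days; 107 left).
−30 → Mar 31, 2111 (end of Mar, 31 days; 77 left).
−31 → Feb 28, 2111 (end of Feb, 28 days; 46 left).
−28 → Jan 31, 2111 (end of Jan, 31 days; 18 left).
−18 → Jan 13, 2111.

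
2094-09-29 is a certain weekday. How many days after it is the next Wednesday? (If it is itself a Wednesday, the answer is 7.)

7

Sep 29, 2094 is a Wednesday.
From Wednesday to the next Wednesday is 7 days.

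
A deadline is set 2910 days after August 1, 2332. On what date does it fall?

July 20, 2340

+365 (one year) → Aug 1, 2333 (2545 left).
+365 (one year) → Aug 1, 2334 (2180 left).
+365 (one year) → Aug 1, 2335 (1815 left).
+366 (one year; includes Feb 29, 2336) → Aug 1, 2336 (1449 left).
+365 (one year) → Aug 1, 2337 (1084 left).
+365 (one year) → Aug 1, 2338 (719 left).
+365 (one year) → Aug 1, 2339 (354 left).
Aug has 31 days: +31 → Sep 1, 2339 (323 left).
Sep has 30 days: +30 → Oct 1, 2339 (293 left).
Oct has 31 days: +31 → Nov 1, 2339 (262 left).
Nov has 30 days: +30 → Dec 1, 2339 (232 left).
Dec has 31 days: +31 → Jan 1, 2340 (201 left).
Jan has 31 days: +31 → Feb 1, 2340 (170 left).
Feb has 29 days: +29 → Mar 1, 2340 (141 left).
Mar has 31 days: +31 → Apr 1, 2340 (110 left).
Apr has 30 days: +30 → May 1, 2340 (80 left).
May has 31 days: +31 → Jun 1, 2340 (49 left).
Jun has 30 days: +30 → Jul 1, 2340 (19 left).
+19 → Jul 20, 2340.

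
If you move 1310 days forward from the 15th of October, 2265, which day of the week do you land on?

Monday

First find the weekday of Oct 15, 2265. Doomsday rule: the anchor day for the 2200s is Friday. For year 65: 65÷12 = 5 r 5, and 5÷4 = 1, so 5+5+1 = 11.
Friday + 11 ≡ Tuesday — that's 2265's doomsday.
In October the doomsday date is Oct 10.
Oct 15 is 5 days after Oct 10; 5 mod 7 = 5, so Tuesday + 5 = Sunday.
1310 mod 7 = 1, so 1310 days after a Sunday is Sunday + 1 = Monday.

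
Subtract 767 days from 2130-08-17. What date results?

July 11, 2128

−365 (one year) → Aug 17, 2129 (402 left).
−365 (one year) → Aug 17, 2128 (37 left).
−17 → Jul 31, 2128 (end of Jul, 31 days; 20 left).
−20 → Jul 11, 2128.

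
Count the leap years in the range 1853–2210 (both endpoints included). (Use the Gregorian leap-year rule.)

Multiples of 4 in [1853,2210]: 89.
Of those, multiples of 100: 4 (not leap unless ÷400).
Multiples of 400: 1.
Leap years = 89 − 4 + 1 = 86.

86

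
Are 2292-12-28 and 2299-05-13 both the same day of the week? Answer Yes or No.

From Dec 28, 2292 to May 13, 2299 is 2327 days.
2327 mod 7 = 3, so they are different weekdays.
(Dec 28, 2292 is a Wednesday; May 13, 2299 is a Saturday.)

No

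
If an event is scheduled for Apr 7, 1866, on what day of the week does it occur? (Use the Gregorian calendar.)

Doomsday rule: the anchor day for the 1800s is Friday. For year 66: 66÷12 = 5 r 6, and 6÷4 = 1, so 5+6+1 = 12.
Friday + 12 ≡ Wednesday — that's 1866's doomsday.
In April the doomsday date is Apr 4.
Apr 7 is 3 days after Apr 4; 3 mod 7 = 3, so Wednesday + 3 = Saturday.

Saturday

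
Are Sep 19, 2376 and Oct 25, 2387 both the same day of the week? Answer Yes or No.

Yes

From Sep 19, 2376 to Oct 25, 2387 is 4053 days.
4053 mod 7 = 0, so they are the same weekday.
(Sep 19, 2376 is a Sunday; Oct 25, 2387 is a Sunday.)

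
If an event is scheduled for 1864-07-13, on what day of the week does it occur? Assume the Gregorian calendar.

Wednesday

Doomsday rule: the anchor day for the 1800s is Friday. For year 64: 64÷12 = 5 r 4, and 4÷4 = 1, so 5+4+1 = 10.
Friday + 10 ≡ Monday — that's 1864's doomsday.
In July the doomsday date is Jul 11.
Jul 13 is 2 days after Jul 11; 2 mod 7 = 2, so Monday + 2 = Wednesday.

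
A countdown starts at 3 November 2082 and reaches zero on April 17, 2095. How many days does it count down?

Nov 3, 2082 → Nov 3, 2083: 365 days.
Nov 3, 2083 → Nov 3, 2084: 366 days (Feb 29, 2084 is in that span).
Nov 3, 2084 → Nov 3, 2085: 365 days.
Nov 3, 2085 → Nov 3, 2086: 365 days.
Nov 3, 2086 → Nov 3, 2087: 365 days.
Nov 3, 2087 → Nov 3, 2088: 366 days (Feb 29, 2088 is in that span).
Nov 3, 2088 → Nov 3, 2089: 365 days.
Nov 3, 2089 → Nov 3, 2090: 365 days.
Nov 3, 2090 → Nov 3, 2091: 365 days.
Nov 3, 2091 → Nov 3, 2092: 366 days (Feb 29, 2092 is in that span).
Nov 3, 2092 → Nov 3, 2093: 365 days.
Nov 3, 2093 → Nov 3, 2094: 365 days.
Nov 3, 2094 → Dec 3, 2094: 30 days (November has 30).
Dec 3, 2094 → Jan 3, 2095: 31 days (December has 31).
Jan 3, 2095 → Feb 3, 2095: 31 days (January has 31).
Feb 3, 2095 → Mar 3, 2095: 28 days (February has 28).
Mar 3, 2095 → Apr 3, 2095: 31 days (March has 31).
Apr 3, 2095 → Apr 17, 2095: 14 days.
Total: 4548 days.

4548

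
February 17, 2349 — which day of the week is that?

Doomsday rule: the anchor day for the 2300s is Wednesday. For year 49: 49÷12 = 4 r 1, and 1÷4 = 0, so 4+1+0 = 5.
Wednesday + 5 ≡ Monday — that's 2349's doomsday.
In February the doomsday date is Feb 28 (2349 is not a leap year).
Feb 17 is 11 days before Feb 28; 11 mod 7 = 4, so Monday − 4 = Thursday.

Thursday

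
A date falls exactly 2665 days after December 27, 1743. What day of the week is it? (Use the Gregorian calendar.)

First find the weekday of Dec 27, 1743. Doomsday rule: the anchor day for the 1700s is Sunday. For year 43: 43÷12 = 3 r 7, and 7÷4 = 1, so 3+7+1 = 11.
Sunday + 11 ≡ Thursday — that's 1743's doomsday.
In December the doomsday date is Dec 12.
Dec 27 is 15 days after Dec 12; 15 mod 7 = 1, so Thursday + 1 = Friday.
2665 mod 7 = 5, so 2665 days after a Friday is Friday + 5 = Wednesday.

Wednesday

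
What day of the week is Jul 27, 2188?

Doomsday rule: the anchor day for the 2100s is Sunday. For year 88: 88÷12 = 7 r 4, and 4÷4 = 1, so 7+4+1 = 12.
Sunday + 12 ≡ Friday — that's 2188's doomsday.
In July the doomsday date is Jul 11.
Jul 27 is 16 days after Jul 11; 16 mod 7 = 2, so Friday + 2 = Sunday.

Sunday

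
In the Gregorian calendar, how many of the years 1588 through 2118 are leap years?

Multiples of 4 in [1588,2118]: 133.
Of those, multiples of 100: 6 (not leap unless ÷400).
Multiples of 400: 2.
Leap years = 133 − 6 + 2 = 129.

129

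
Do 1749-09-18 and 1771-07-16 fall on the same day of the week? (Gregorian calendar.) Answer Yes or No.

From Sep 18, 1749 to Jul 16, 1771 is 7971 days.
7971 mod 7 = 5, so they are different weekdays.
(Sep 18, 1749 is a Thursday; Jul 16, 1771 is a Tuesday.)

No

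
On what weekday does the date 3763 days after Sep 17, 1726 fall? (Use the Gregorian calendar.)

Sep 17, 1726 is a Tuesday.
3763 mod 7 = 4, so 3763 days after a Tuesday is Tuesday + 4 = Saturday.

Saturday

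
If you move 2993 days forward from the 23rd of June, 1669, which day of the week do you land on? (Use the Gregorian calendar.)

First find the weekday of Jun 23, 1669. Doomsday rule: the anchor day for the 1600s is Tuesday. For year 69: 69÷12 = 5 r 9, and 9÷4 = 2, so 5+9+2 = 16.
Tuesday + 16 ≡ Thursday — that's 1669's doomsday.
In June the doomsday date is Jun 6.
Jun 23 is 17 days after Jun 6; 17 mod 7 = 3, so Thursday + 3 = Sunday.
2993 mod 7 = 4, so 2993 days after a Sunday is Sunday + 4 = Thursday.

Thursday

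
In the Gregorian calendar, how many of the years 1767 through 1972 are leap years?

50

Multiples of 4 in [1767,1972]: 52.
Of those, multiples of 100: 2 (not leap unless ÷400).
Multiples of 400: 0.
Leap years = 52 − 2 + 0 = 50.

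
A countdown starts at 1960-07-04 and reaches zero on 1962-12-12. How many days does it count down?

891

Jul 4, 1960 → Jul 4, 1961: 365 days.
Jul 4, 1961 → Jul 4, 1962: 365 days.
Jul 4, 1962 → Aug 4, 1962: 31 days (July has 31).
Aug 4, 1962 → Sep 4, 1962: 31 days (August has 31).
Sep 4, 1962 → Oct 4, 1962: 30 days (September has 30).
Oct 4, 1962 → Nov 4, 1962: 31 days (October has 31).
Nov 4, 1962 → Dec 4, 1962: 30 days (November has 30).
Dec 4, 1962 → Dec 12, 1962: 8 days.
Total: 891 days.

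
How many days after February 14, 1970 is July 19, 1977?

2712

Feb 14, 1970 → Feb 14, 1971: 365 days.
Feb 14, 1971 → Feb 14, 1972: 365 days.
Feb 14, 1972 → Feb 14, 1973: 366 days (Feb 29, 1972 is in that span).
Feb 14, 1973 → Feb 14, 1974: 365 days.
Feb 14, 1974 → Feb 14, 1975: 365 days.
Feb 14, 1975 → Feb 14, 1976: 365 days.
Feb 14, 1976 → Feb 14, 1977: 366 days (Feb 29, 1976 is in that span).
Feb 14, 1977 → Mar 14, 1977: 28 days (February has 28).
Mar 14, 1977 → Apr 14, 1977: 31 days (March has 31).
Apr 14, 1977 → May 14, 1977: 30 days (April has 30).
May 14, 1977 → Jun 14, 1977: 31 days (May has 31).
Jun 14, 1977 → Jul 14, 1977: 30 days (June has 30).
Jul 14, 1977 → Jul 19, 1977: 5 days.
Total: 2712 days.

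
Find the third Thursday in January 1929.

January 17, 1929

January 1, 1929 is a Tuesday.
The first Thursday is therefore January 3 (2 days later).
The third Thursday is 3 + 2×7 = January 17.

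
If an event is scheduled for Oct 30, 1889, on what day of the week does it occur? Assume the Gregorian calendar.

Doomsday rule: the anchor day for the 1800s is Friday. For year 89: 89÷12 = 7 r 5, and 5÷4 = 1, so 7+5+1 = 13.
Friday + 13 ≡ Thursday — that's 1889's doomsday.
In October the doomsday date is Oct 10.
Oct 30 is 20 days after Oct 10; 20 mod 7 = 6, so Thursday + 6 = Wednesday.

Wednesday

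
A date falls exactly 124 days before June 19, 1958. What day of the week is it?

First find the weekday of Jun 19, 1958. Doomsday rule: the anchor day for the 1900s is Wednesday. For year 58: 58÷12 = 4 r 10, and 10÷4 = 2, so 4+10+2 = 16.
Wednesday + 16 ≡ Friday — that's 1958's doomsday.
In June the doomsday date is Jun 6.
Jun 19 is 13 days after Jun 6; 13 mod 7 = 6, so Friday + 6 = Thursday.
124 mod 7 = 5, so 124 days before a Thursday is Thursday − 5 = Saturday.

Saturday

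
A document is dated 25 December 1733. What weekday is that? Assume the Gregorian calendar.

Doomsday rule: the anchor day for the 1700s is Sunday. For year 33: 33÷12 = 2 r 9, and 9÷4 = 2, so 2+9+2 = 13.
Sunday + 13 ≡ Saturday — that's 1733's doomsday.
In December the doomsday date is Dec 12.
Dec 25 is 13 days after Dec 12; 13 mod 7 = 6, so Saturday + 6 = Friday.

Friday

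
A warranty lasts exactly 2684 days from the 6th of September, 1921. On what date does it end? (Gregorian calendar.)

+365 (one year) → Sep 6, 1922 (2319 left).
+365 (one year) → Sep 6, 1923 (1954 left).
+366 (one year; includes Feb 29, 1924) → Sep 6, 1924 (1588 left).
+365 (one year) → Sep 6, 1925 (1223 left).
+365 (one year) → Sep 6, 1926 (858 left).
+365 (one year) → Sep 6, 1927 (493 left).
+366 (one year; includes Feb 29, 1928) → Sep 6, 1928 (127 left).
Sep has 30 days: +25 → Oct 1, 1928 (102 left).
Oct has 31 days: +31 → Nov 1, 1928 (71 left).
Nov has 30 days: +30 → Dec 1, 1928 (41 left).
Dec has 31 days: +31 → Jan 1, 1929 (10 left).
+10 → Jan 11, 1929.

January 11, 1929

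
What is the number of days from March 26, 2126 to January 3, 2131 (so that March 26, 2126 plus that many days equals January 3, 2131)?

Mar 26, 2126 → Mar 26, 2127: 365 days.
Mar 26, 2127 → Mar 26, 2128: 366 days (Feb 29, 2128 is in that span).
Mar 26, 2128 → Mar 26, 2129: 365 days.
Mar 26, 2129 → Mar 26, 2130: 365 days.
Mar 26, 2130 → Apr 26, 2130: 31 days (March has 31).
Apr 26, 2130 → May 26, 2130: 30 days (April has 30).
May 26, 2130 → Jun 26, 2130: 31 days (May has 31).
Jun 26, 2130 → Jul 26, 2130: 30 days (June has 30).
Jul 26, 2130 → Aug 26, 2130: 31 days (July has 31).
Aug 26, 2130 → Sep 26, 2130: 31 days (August has 31).
Sep 26, 2130 → Oct 26, 2130: 30 days (September has 30).
Oct 26, 2130 → Nov 26, 2130: 31 days (October has 31).
Nov 26, 2130 → Dec 26, 2130: 30 days (November has 30).
Dec 26, 2130 → Jan 3, 2131: 8 days.
Total: 1744 days.

1744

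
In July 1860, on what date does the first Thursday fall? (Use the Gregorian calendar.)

July 1, 1860 is a Sunday.
The first Thursday is therefore July 5 (4 days later).

July 5, 1860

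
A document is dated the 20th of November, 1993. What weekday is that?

Saturday

Doomsday rule: the anchor day for the 1900s is Wednesday. For year 93: 93÷12 = 7 r 9, and 9÷4 = 2, so 7+9+2 = 18.
Wednesday + 18 ≡ Sunday — that's 1993's doomsday.
In November the doomsday date is Nov 7.
Nov 20 is 13 days after Nov 7; 13 mod 7 = 6, so Sunday + 6 = Saturday.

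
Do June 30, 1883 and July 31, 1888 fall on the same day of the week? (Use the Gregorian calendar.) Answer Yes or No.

No

From Jun 30, 1883 to Jul 31, 1888 is 1858 days.
1858 mod 7 = 3, so they are different weekdays.
(Jun 30, 1883 is a Saturday; Jul 31, 1888 is a Tuesday.)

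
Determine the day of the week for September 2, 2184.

January 1, 2184 is a Thursday.
Jan 1, 2184 → Feb 1, 2184: 31 days (January has 31).
Feb 1, 2184 → Mar 1, 2184: 29 days (February has 29).
Mar 1, 2184 → Apr 1, 2184: 31 days (March has 31).
Apr 1, 2184 → May 1, 2184: 30 days (April has 30).
May 1, 2184 → Jun 1, 2184: 31 days (May has 31).
Jun 1, 2184 → Jul 1, 2184: 30 days (June has 30).
Jul 1, 2184 → Aug 1, 2184: 31 days (July has 31).
Aug 1, 2184 → Sep 1, 2184: 31 days (August has 31).
Sep 1, 2184 → Sep 2, 2184: 1 days.
Total: 245 days.
245 mod 7 = 0, so Thursday + 0 = Thursday.

Thursday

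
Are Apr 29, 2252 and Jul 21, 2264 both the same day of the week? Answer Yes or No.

Yes

From Apr 29, 2252 to Jul 21, 2264 is 4466 days.
4466 mod 7 = 0, so they are the same weekday.
(Apr 29, 2252 is a Thursday; Jul 21, 2264 is a Thursday.)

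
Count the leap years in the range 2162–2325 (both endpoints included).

Multiples of 4 in [2162,2325]: 41.
Of those, multiples of 100: 2 (not leap unless ÷400).
Multiples of 400: 0.
Leap years = 41 − 2 + 0 = 39.

39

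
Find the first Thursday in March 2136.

March 1, 2136 is a Thursday.
The first Thursday is therefore March 1 (same day).

March 1, 2136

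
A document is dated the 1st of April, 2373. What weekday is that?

Sunday

Doomsday rule: the anchor day for the 2300s is Wednesday. For year 73: 73÷12 = 6 r 1, and 1÷4 = 0, so 6+1+0 = 7.
Wednesday + 7 ≡ Wednesday — that's 2373's doomsday.
In April the doomsday date is Apr 4.
Apr 1 is 3 days before Apr 4; 3 mod 7 = 3, so Wednesday − 3 = Sunday.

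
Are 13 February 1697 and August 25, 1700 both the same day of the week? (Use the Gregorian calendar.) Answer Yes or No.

From Feb 13, 1697 to Aug 25, 1700 is 1288 days.
1288 mod 7 = 0, so they are the same weekday.
(Feb 13, 1697 is a Wednesday; Aug 25, 1700 is a Wednesday.)

Yes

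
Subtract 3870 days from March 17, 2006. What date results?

−365 (one year) → Mar 17, 2005 (3505 left).
−365 (one year) → Mar 17, 2004 (3140 left).
−366 (one year; includes Feb 29, 2004) → Mar 17, 2003 (2774 left).
−365 (one year) → Mar 17, 2002 (2409 left).
−365 (one year) → Mar 17, 2001 (2044 left).
−365 (one year) → Mar 17, 2000 (1679 left).
−366 (one year; includes Feb 29, 2000) → Mar 17, 1999 (1313 left).
−365 (one year) → Mar 17, 1998 (948 left).
−365 (one year) → Mar 17, 1997 (583 left).
−365 (one year) → Mar 17, 1996 (218 left).
−17 → Feb 29, 1996 (end of Feb, 29 days; 201 left).
−29 → Jan 31, 1996 (end of Jan, 31 days; 172 left).
−31 → Dec 31, 1995 (end of Dec, 31 days; 141 left).
−31 → Nov 30, 1995 (end of Nov, 30 days; 110 left).
−30 → Oct 31, 1995 (end of Oct, 31 days; 80 left).
−31 → Sep 30, 1995 (end of Sep, 30 days; 49 left).
−30 → Aug 31, 1995 (end of Aug, 31 days; 19 left).
−19 → Aug 12, 1995.

August 12, 1995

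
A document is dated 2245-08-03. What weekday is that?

Doomsday rule: the anchor day for the 2200s is Friday. For year 45: 45÷12 = 3 r 9, and 9÷4 = 2, so 3+9+2 = 14.
Friday + 14 ≡ Friday — that's 2245's doomsday.
In August the doomsday date is Aug 8.
Aug 3 is 5 days before Aug 8; 5 mod 7 = 5, so Friday − 5 = Sunday.

Sunday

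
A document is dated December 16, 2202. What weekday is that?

January 1, 2202 is a Friday.
Jan 1, 2202 → Feb 1, 2202: 31 days (January has 31).
Feb 1, 2202 → Mar 1, 2202: 28 days (February has 28).
Mar 1, 2202 → Apr 1, 2202: 31 days (March has 31).
Apr 1, 2202 → May 1, 2202: 30 days (April has 30).
May 1, 2202 → Jun 1, 2202: 31 days (May has 31).
Jun 1, 2202 → Jul 1, 2202: 30 days (June has 30).
Jul 1, 2202 → Aug 1, 2202: 31 days (July has 31).
Aug 1, 2202 → Sep 1, 2202: 31 days (August has 31).
Sep 1, 2202 → Oct 1, 2202: 30 days (September has 30).
Oct 1, 2202 → Nov 1, 2202: 31 days (October has 31).
Nov 1, 2202 → Dec 1, 2202: 30 days (November has 30).
Dec 1, 2202 → Dec 16, 2202: 15 days.
Total: 349 days.
349 mod 7 = 6, so Friday + 6 = Thursday.

Thursday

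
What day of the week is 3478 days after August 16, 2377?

Monday

First find the weekday of Aug 16, 2377. Doomsday rule: the anchor day for the 2300s is Wednesday. For year 77: 77÷12 = 6 r 5, and 5÷4 = 1, so 6+5+1 = 12.
Wednesday + 12 ≡ Monday — that's 2377's doomsday.
In August the doomsday date is Aug 8.
Aug 16 is 8 days after Aug 8; 8 mod 7 = 1, so Monday + 1 = Tuesday.
3478 mod 7 = 6, so 3478 days after a Tuesday is Tuesday + 6 = Monday.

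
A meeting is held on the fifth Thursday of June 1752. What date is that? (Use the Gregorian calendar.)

June 1, 1752 is a Thursday.
The first Thursday is therefore June 1 (same day).
The fifth Thursday is 1 + 4×7 = June 29.

June 29, 1752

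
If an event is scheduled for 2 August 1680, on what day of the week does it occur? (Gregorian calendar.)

Friday

Doomsday rule: the anchor day for the 1600s is Tuesday. For year 80: 80÷12 = 6 r 8, and 8÷4 = 2, so 6+8+2 = 16.
Tuesday + 16 ≡ Thursday — that's 1680's doomsday.
In August the doomsday date is Aug 8.
Aug 2 is 6 days before Aug 8; 6 mod 7 = 6, so Thursday − 6 = Friday.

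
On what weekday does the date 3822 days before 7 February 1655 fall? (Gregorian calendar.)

First find the weekday of Feb 7, 1655. Doomsday rule: the anchor day for the 1600s is Tuesday. For year 55: 55÷12 = 4 r 7, and 7÷4 = 1, so 4+7+1 = 12.
Tuesday + 12 ≡ Sunday — that's 1655's doomsday.
In February the doomsday date is Feb 28 (1655 is not a leap year).
Feb 7 is 21 days before Feb 28; 21 mod 7 = 0, so Sunday − 0 = Sunday.
3822 mod 7 = 0, so 3822 days before a Sunday is Sunday − 0 = Sunday.

Sunday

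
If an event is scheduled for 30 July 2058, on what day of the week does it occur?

Doomsday rule: the anchor day for the 2000s is Tuesday. For year 58: 58÷12 = 4 r 10, and 10÷4 = 2, so 4+10+2 = 16.
Tuesday + 16 ≡ Thursday — that's 2058's doomsday.
In July the doomsday date is Jul 11.
Jul 30 is 19 days after Jul 11; 19 mod 7 = 5, so Thursday + 5 = Tuesday.

Tuesday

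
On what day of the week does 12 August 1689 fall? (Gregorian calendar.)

Doomsday rule: the anchor day for the 1600s is Tuesday. For year 89: 89÷12 = 7 r 5, and 5÷4 = 1, so 7+5+1 = 13.
Tuesday + 13 ≡ Monday — that's 1689's doomsday.
In August the doomsday date is Aug 8.
Aug 12 is 4 days after Aug 8; 4 mod 7 = 4, so Monday + 4 = Friday.

Friday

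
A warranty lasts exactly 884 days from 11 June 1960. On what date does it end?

November 12, 1962

+365 (one year) → Jun 11, 1961 (519 left).
+365 (one year) → Jun 11, 1962 (154 left).
Jun has 30 days: +20 → Jul 1, 1962 (134 left).
Jul has 31 days: +31 → Aug 1, 1962 (103 left).
Aug has 31 days: +31 → Sep 1, 1962 (72 left).
Sep has 30 days: +30 → Oct 1, 1962 (42 left).
Oct has 31 days: +31 → Nov 1, 1962 (11 left).
+11 → Nov 12, 1962.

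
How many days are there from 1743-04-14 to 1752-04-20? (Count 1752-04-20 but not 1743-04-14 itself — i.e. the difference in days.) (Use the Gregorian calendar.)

Apr 14, 1743 → Apr 14, 1744: 366 days (Feb 29, 1744 is in that span).
Apr 14, 1744 → Apr 14, 1745: 365 days.
Apr 14, 1745 → Apr 14, 1746: 365 days.
Apr 14, 1746 → Apr 14, 1747: 365 days.
Apr 14, 1747 → Apr 14, 1748: 366 days (Feb 29, 1748 is in that span).
Apr 14, 1748 → Apr 14, 1749: 365 days.
Apr 14, 1749 → Apr 14, 1750: 365 days.
Apr 14, 1750 → Apr 14, 1751: 365 days.
Apr 14, 1751 → May 14, 1751: 30 days (April has 30).
May 14, 1751 → Jun 14, 1751: 31 days (May has 31).
Jun 14, 1751 → Jul 14, 1751: 30 days (June has 30).
Jul 14, 1751 → Aug 14, 1751: 31 days (July has 31).
Aug 14, 1751 → Sep 14, 1751: 31 days (August has 31).
Sep 14, 1751 → Oct 14, 1751: 30 days (September has 30).
Oct 14, 1751 → Nov 14, 1751: 31 days (October has 31).
Nov 14, 1751 → Dec 14, 1751: 30 days (November has 30).
Dec 14, 1751 → Jan 14, 1752: 31 days (December has 31).
Jan 14, 1752 → Feb 14, 1752: 31 days (January has 31).
Feb 14, 1752 → Mar 14, 1752: 29 days (February has 29).
Mar 14, 1752 → Apr 14, 1752: 31 days (March has 31).
Apr 14, 1752 → Apr 20, 1752: 6 days.
Total: 3294 days.

3294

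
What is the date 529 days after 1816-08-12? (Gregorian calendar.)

January 23, 1818

+365 (one year) → Aug 12, 1817 (164 left).
Aug has 31 days: +20 → Sep 1, 1817 (144 left).
Sep has 30 days: +30 → Oct 1, 1817 (114 left).
Oct has 31 days: +31 → Nov 1, 1817 (83 left).
Nov has 30 days: +30 → Dec 1, 1817 (53 left).
Dec has 31 days: +31 → Jan 1, 1818 (22 left).
+22 → Jan 23, 1818.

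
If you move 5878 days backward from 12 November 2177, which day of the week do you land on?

Friday

Nov 12, 2177 is a Wednesday.
5878 mod 7 = 5, so 5878 days before a Wednesday is Wednesday − 5 = Friday.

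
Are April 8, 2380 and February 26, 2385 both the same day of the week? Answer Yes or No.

Yes

From Apr 8, 2380 to Feb 26, 2385 is 1785 days.
1785 mod 7 = 0, so they are the same weekday.
(Apr 8, 2380 is a Tuesday; Feb 26, 2385 is a Tuesday.)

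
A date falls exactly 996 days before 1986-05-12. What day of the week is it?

Saturday

First find the weekday of May 12, 1986. Doomsday rule: the anchor day for the 1900s is Wednesday. For year 86: 86÷12 = 7 r 2, and 2÷4 = 0, so 7+2+0 = 9.
Wednesday + 9 ≡ Friday — that's 1986's doomsday.
In May the doomsday date is May 9.
May 12 is 3 days after May 9; 3 mod 7 = 3, so Friday + 3 = Monday.
996 mod 7 = 2, so 996 days before a Monday is Monday − 2 = Saturday.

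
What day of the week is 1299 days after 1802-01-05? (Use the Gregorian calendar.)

First find the weekday of Jan 5, 1802. Doomsday rule: the anchor day for the 1800s is Friday. For year 02: 2÷12 = 0 r 2, and 2÷4 = 0, so 0+2+0 = 2.
Friday + 2 ≡ Sunday — that's 1802's doomsday.
In January the doomsday date is Jan 3 (1802 is not a leap year).
Jan 5 is 2 days after Jan 3; 2 mod 7 = 2, so Sunday + 2 = Tuesday.
1299 mod 7 = 4, so 1299 days after a Tuesday is Tuesday + 4 = Saturday.

Saturday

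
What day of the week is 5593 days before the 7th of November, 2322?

First find the weekday of Nov 7, 2322. Doomsday rule: the anchor day for the 2300s is Wednesday. For year 22: 22÷12 = 1 r 10, and 10÷4 = 2, so 1+10+2 = 13.
Wednesday + 13 ≡ Tuesday — that's 2322's doomsday.
In November the doomsday date is Nov 7.
Nov 7 is the doomsday itself: Tuesday.
5593 mod 7 = 0, so 5593 days before a Tuesday is Tuesday − 0 = Tuesday.

Tuesday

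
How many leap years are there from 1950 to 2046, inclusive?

Multiples of 4 in [1950,2046]: 24.
Of those, multiples of 100: 1 (not leap unless ÷400).
Multiples of 400: 1.
Leap years = 24 − 1 + 1 = 24.

24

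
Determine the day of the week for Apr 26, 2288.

Thursday

Doomsday rule: the anchor day for the 2200s is Friday. For year 88: 88÷12 = 7 r 4, and 4÷4 = 1, so 7+4+1 = 12.
Friday + 12 ≡ Wednesday — that's 2288's doomsday.
In April the doomsday date is Apr 4.
Apr 26 is 22 days after Apr 4; 22 mod 7 = 1, so Wednesday + 1 = Thursday.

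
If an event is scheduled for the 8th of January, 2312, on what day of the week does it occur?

Doomsday rule: the anchor day for the 2300s is Wednesday. For year 12: 12÷12 = 1 r 0, and 0÷4 = 0, so 1+0+0 = 1.
Wednesday + 1 ≡ Thursday — that's 2312's doomsday.
In January the doomsday date is Jan 4 (2312 is a leap year (divisible by 4)).
Jan 8 is 4 days after Jan 4; 4 mod 7 = 4, so Thursday + 4 = Monday.

Monday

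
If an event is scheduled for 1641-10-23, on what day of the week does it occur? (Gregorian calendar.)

Wednesday

Doomsday rule: the anchor day for the 1600s is Tuesday. For year 41: 41÷12 = 3 r 5, and 5÷4 = 1, so 3+5+1 = 9.
Tuesday + 9 ≡ Thursday — that's 1641's doomsday.
In October the doomsday date is Oct 10.
Oct 23 is 13 days after Oct 10; 13 mod 7 = 6, so Thursday + 6 = Wednesday.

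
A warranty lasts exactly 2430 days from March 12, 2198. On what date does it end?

+365 (one year) → Mar 12, 2199 (2065 left).
+365 (one year) → Mar 12, 2200 (1700 left).
+365 (one year) → Mar 12, 2201 (1335 left).
+365 (one year) → Mar 12, 2202 (970 left).
+365 (one year) → Mar 12, 2203 (605 left).
+366 (one year; includes Feb 29, 2204) → Mar 12, 2204 (239 left).
Mar has 31 days: +20 → Apr 1, 2204 (219 left).
Apr has 30 days: +30 → May 1, 2204 (189 left).
May has 31 days: +31 → Jun 1, 2204 (158 left).
Jun has 30 days: +30 → Jul 1, 2204 (128 left).
Jul has 31 days: +31 → Aug 1, 2204 (97 left).
Aug has 31 days: +31 → Sep 1, 2204 (66 left).
Sep has 30 days: +30 → Oct 1, 2204 (36 left).
Oct has 31 days: +31 → Nov 1, 2204 (5 left).
+5 → Nov 6, 2204.

November 6, 2204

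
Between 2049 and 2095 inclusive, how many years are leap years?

11

Multiples of 4 in [2049,2095]: 11.
Of those, multiples of 100: 0 (not leap unless ÷400).
Multiples of 400: 0.
Leap years = 11 − 0 + 0 = 11.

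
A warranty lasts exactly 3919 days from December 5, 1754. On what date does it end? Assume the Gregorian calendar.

+365 (one year) → Dec 5, 1755 (3554 left).
+366 (one year; includes Feb 29, 1756) → Dec 5, 1756 (3188 left).
+365 (one year) → Dec 5, 1757 (2823 left).
+365 (one year) → Dec 5, 1758 (2458 left).
+365 (one year) → Dec 5, 1759 (2093 left).
+366 (one year; includes Feb 29, 1760) → Dec 5, 1760 (1727 left).
+365 (one year) → Dec 5, 1761 (1362 left).
+365 (one year) → Dec 5, 1762 (997 left).
+365 (one year) → Dec 5, 1763 (632 left).
+366 (one year; includes Feb 29, 1764) → Dec 5, 1764 (266 left).
Dec has 31 days: +27 → Jan 1, 1765 (239 left).
Jan has 31 days: +31 → Feb 1, 1765 (208 left).
Feb has 28 days: +28 → Mar 1, 1765 (180 left).
Mar has 31 days: +31 → Apr 1, 1765 (149 left).
Apr has 30 days: +30 → May 1, 1765 (119 left).
May has 31 days: +31 → Jun 1, 1765 (88 left).
Jun has 30 days: +30 → Jul 1, 1765 (58 left).
Jul has 31 days: +31 → Aug 1, 1765 (27 left).
+27 → Aug 28, 1765.

August 28, 1765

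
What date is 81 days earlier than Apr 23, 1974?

February 1, 1974

−23 → Mar 31, 1974 (end of Mar, 31 days; 58 left).
−31 → Feb 28, 1974 (end of Feb, 28 days; 27 left).
−27 → Feb 1, 1974.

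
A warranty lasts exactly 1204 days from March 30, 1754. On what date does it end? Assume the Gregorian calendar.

July 16, 1757

+365 (one year) → Mar 30, 1755 (839 left).
+366 (one year; includes Feb 29, 1756) → Mar 30, 1756 (473 left).
+365 (one year) → Mar 30, 1757 (108 left).
Mar has 31 days: +2 → Apr 1, 1757 (106 left).
Apr has 30 days: +30 → May 1, 1757 (76 left).
May has 31 days: +31 → Jun 1, 1757 (45 left).
Jun has 30 days: +30 → Jul 1, 1757 (15 left).
+15 → Jul 16, 1757.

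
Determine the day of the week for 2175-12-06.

Doomsday rule: the anchor day for the 2100s is Sunday. For year 75: 75÷12 = 6 r 3, and 3÷4 = 0, so 6+3+0 = 9.
Sunday + 9 ≡ Tuesday — that's 2175's doomsday.
In December the doomsday date is Dec 12.
Dec 6 is 6 days before Dec 12; 6 mod 7 = 6, so Tuesday − 6 = Wednesday.

Wednesday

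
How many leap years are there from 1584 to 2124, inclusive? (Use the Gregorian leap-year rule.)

132

Multiples of 4 in [1584,2124]: 136.
Of those, multiples of 100: 6 (not leap unless ÷400).
Multiples of 400: 2.
Leap years = 136 − 6 + 2 = 132.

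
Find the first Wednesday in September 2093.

September 1, 2093 is a Tuesday.
The first Wednesday is therefore September 2 (1 days later).

September 2, 2093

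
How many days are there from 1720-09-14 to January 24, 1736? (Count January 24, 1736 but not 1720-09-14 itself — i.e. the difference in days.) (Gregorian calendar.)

5610

Sep 14, 1720 → Sep 14, 1721: 365 days.
Sep 14, 1721 → Sep 14, 1722: 365 days.
Sep 14, 1722 → Sep 14, 1723: 365 days.
Sep 14, 1723 → Sep 14, 1724: 366 days (Feb 29, 1724 is in that span).
Sep 14, 1724 → Sep 14, 1725: 365 days.
Sep 14, 1725 → Sep 14, 1726: 365 days.
Sep 14, 1726 → Sep 14, 1727: 365 days.
Sep 14, 1727 → Sep 14, 1728: 366 days (Feb 29, 1728 is in that span).
Sep 14, 1728 → Sep 14, 1729: 365 days.
Sep 14, 1729 → Sep 14, 1730: 365 days.
Sep 14, 1730 → Sep 14, 1731: 365 days.
Sep 14, 1731 → Sep 14, 1732: 366 days (Feb 29, 1732 is in that span).
Sep 14, 1732 → Sep 14, 1733: 365 days.
Sep 14, 1733 → Sep 14, 1734: 365 days.
Sep 14, 1734 → Sep 14, 1735: 365 days.
Sep 14, 1735 → Oct 14, 1735: 30 days (September has 30).
Oct 14, 1735 → Nov 14, 1735: 31 days (October has 31).
Nov 14, 1735 → Dec 14, 1735: 30 days (November has 30).
Dec 14, 1735 → Jan 14, 1736: 31 days (December has 31).
Jan 14, 1736 → Jan 24, 1736: 10 days.
Total: 5610 days.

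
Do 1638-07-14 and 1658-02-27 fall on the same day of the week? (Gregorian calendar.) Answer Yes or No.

Yes

From Jul 14, 1638 to Feb 27, 1658 is 7168 days.
7168 mod 7 = 0, so they are the same weekday.
(Jul 14, 1638 is a Wednesday; Feb 27, 1658 is a Wednesday.)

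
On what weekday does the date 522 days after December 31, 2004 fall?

First find the weekday of Dec 31, 2004. Doomsday rule: the anchor day for the 2000s is Tuesday. For year 04: 4÷12 = 0 r 4, and 4÷4 = 1, so 0+4+1 = 5.
Tuesday + 5 ≡ Sunday — that's 2004's doomsday.
In December the doomsday date is Dec 12.
Dec 31 is 19 days after Dec 12; 19 mod 7 = 5, so Sunday + 5 = Friday.
522 mod 7 = 4, so 522 days after a Friday is Friday + 4 = Tuesday.

Tuesday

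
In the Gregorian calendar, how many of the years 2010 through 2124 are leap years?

28

Multiples of 4 in [2010,2124]: 29.
Of those, multiples of 100: 1 (not leap unless ÷400).
Multiples of 400: 0.
Leap years = 29 − 1 + 0 = 28.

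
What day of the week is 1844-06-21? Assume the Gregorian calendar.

Friday

Doomsday rule: the anchor day for the 1800s is Friday. For year 44: 44÷12 = 3 r 8, and 8÷4 = 2, so 3+8+2 = 13.
Friday + 13 ≡ Thursday — that's 1844's doomsday.
In June the doomsday date is Jun 6.
Jun 21 is 15 days after Jun 6; 15 mod 7 = 1, so Thursday + 1 = Friday.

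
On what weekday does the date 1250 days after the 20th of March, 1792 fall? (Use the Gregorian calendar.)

Saturday

First find the weekday of Mar 20, 1792. Doomsday rule: the anchor day for the 1700s is Sunday. For year 92: 92÷12 = 7 r 8, and 8÷4 = 2, so 7+8+2 = 17.
Sunday + 17 ≡ Wednesday — that's 1792's doomsday.
In March the doomsday date is Mar 14.
Mar 20 is 6 days after Mar 14; 6 mod 7 = 6, so Wednesday + 6 = Tuesday.
1250 mod 7 = 4, so 1250 days after a Tuesday is Tuesday + 4 = Saturday.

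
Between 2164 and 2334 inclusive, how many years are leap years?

Multiples of 4 in [2164,2334]: 43.
Of those, multiples of 100: 2 (not leap unless ÷400).
Multiples of 400: 0.
Leap years = 43 − 2 + 0 = 41.

41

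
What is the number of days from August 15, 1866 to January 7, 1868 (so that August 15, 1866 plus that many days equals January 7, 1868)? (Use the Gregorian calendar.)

Aug 15, 1866 → Aug 15, 1867: 365 days.
Aug 15, 1867 → Sep 15, 1867: 31 days (August has 31).
Sep 15, 1867 → Oct 15, 1867: 30 days (September has 30).
Oct 15, 1867 → Nov 15, 1867: 31 days (October has 31).
Nov 15, 1867 → Dec 15, 1867: 30 days (November has 30).
Dec 15, 1867 → Jan 7, 1868: 23 days.
Total: 510 days.

510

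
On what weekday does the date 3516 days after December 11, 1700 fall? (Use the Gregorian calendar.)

First find the weekday of Dec 11, 1700. Doomsday rule: the anchor day for the 1700s is Sunday. For year 00: 0÷12 = 0 r 0, and 0÷4 = 0, so 0+0+0 = 0.
Sunday + 0 ≡ Sunday — that's 1700's doomsday.
In December the doomsday date is Dec 12.
Dec 11 is 1 day before Dec 12; 1 mod 7 = 1, so Sunday − 1 = Saturday.
3516 mod 7 = 2, so 3516 days after a Saturday is Saturday + 2 = Monday.

Monday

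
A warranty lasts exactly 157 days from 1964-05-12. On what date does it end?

May has 31 days: +20 → Jun 1, 1964 (137 left).
Jun has 30 days: +30 → Jul 1, 1964 (107 left).
Jul has 31 days: +31 → Aug 1, 1964 (76 left).
Aug has 31 days: +31 → Sep 1, 1964 (45 left).
Sep has 30 days: +30 → Oct 1, 1964 (15 left).
+15 → Oct 16, 1964.

October 16, 1964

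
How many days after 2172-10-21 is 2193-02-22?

Oct 21, 2172 → Oct 21, 2173: 365 days.
Oct 21, 2173 → Oct 21, 2174: 365 days.
Oct 21, 2174 → Oct 21, 2175: 365 days.
Oct 21, 2175 → Oct 21, 2176: 366 days (Feb 29, 2176 is in that span).
Oct 21, 2176 → Oct 21, 2177: 365 days.
Oct 21, 2177 → Oct 21, 2178: 365 days.
Oct 21, 2178 → Oct 21, 2179: 365 days.
Oct 21, 2179 → Oct 21, 2180: 366 days (Feb 29, 2180 is in that span).
Oct 21, 2180 → Oct 21, 2181: 365 days.
Oct 21, 2181 → Oct 21, 2182: 365 days.
Oct 21, 2182 → Oct 21, 2183: 365 days.
Oct 21, 2183 → Oct 21, 2184: 366 days (Feb 29, 2184 is in that span).
Oct 21, 2184 → Oct 21, 2185: 365 days.
Oct 21, 2185 → Oct 21, 2186: 365 days.
Oct 21, 2186 → Oct 21, 2187: 365 days.
Oct 21, 2187 → Oct 21, 2188: 366 days (Feb 29, 2188 is in that span).
Oct 21, 2188 → Oct 21, 2189: 365 days.
Oct 21, 2189 → Oct 21, 2190: 365 days.
Oct 21, 2190 → Oct 21, 2191: 365 days.
Oct 21, 2191 → Oct 21, 2192: 366 days (Feb 29, 2192 is in that span).
Oct 21, 2192 → Nov 21, 2192: 31 days (October has 31).
Nov 21, 2192 → Dec 21, 2192: 30 days (November has 30).
Dec 21, 2192 → Jan 21, 2193: 31 days (December has 31).
Jan 21, 2193 → Feb 21, 2193: 31 days (January has 31).
Feb 21, 2193 → Feb 22, 2193: 1 days.
Total: 7429 days.

7429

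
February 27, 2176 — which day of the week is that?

Tuesday

Doomsday rule: the anchor day for the 2100s is Sunday. For year 76: 76÷12 = 6 r 4, and 4÷4 = 1, so 6+4+1 = 11.
Sunday + 11 ≡ Thursday — that's 2176's doomsday.
In February the doomsday date is Feb 29 (2176 is a leap year (divisible by 4)).
Feb 27 is 2 days before Feb 29; 2 mod 7 = 2, so Thursday − 2 = Tuesday.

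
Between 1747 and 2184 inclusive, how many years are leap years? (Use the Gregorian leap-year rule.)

107

Multiples of 4 in [1747,2184]: 110.
Of those, multiples of 100: 4 (not leap unless ÷400).
Multiples of 400: 1.
Leap years = 110 − 4 + 1 = 107.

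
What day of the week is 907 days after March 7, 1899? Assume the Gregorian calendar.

Saturday

Mar 7, 1899 is a Tuesday.
907 mod 7 = 4, so 907 days after a Tuesday is Tuesday + 4 = Saturday.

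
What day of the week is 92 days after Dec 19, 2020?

First find the weekday of Dec 19, 2020. Doomsday rule: the anchor day for the 2000s is Tuesday. For year 20: 20÷12 = 1 r 8, and 8÷4 = 2, so 1+8+2 = 11.
Tuesday + 11 ≡ Saturday — that's 2020's doomsday.
In December the doomsday date is Dec 12.
Dec 19 is 7 days after Dec 12; 7 mod 7 = 0, so Saturday + 0 = Saturday.
92 mod 7 = 1, so 92 days after a Saturday is Saturday + 1 = Sunday.

Sunday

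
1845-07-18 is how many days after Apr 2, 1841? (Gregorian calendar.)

Apr 2, 1841 → Apr 2, 1842: 365 days.
Apr 2, 1842 → Apr 2, 1843: 365 days.
Apr 2, 1843 → Apr 2, 1844: 366 days (Feb 29, 1844 is in that span).
Apr 2, 1844 → Apr 2, 1845: 365 days.
Apr 2, 1845 → May 2, 1845: 30 days (April has 30).
May 2, 1845 → Jun 2, 1845: 31 days (May has 31).
Jun 2, 1845 → Jul 2, 1845: 30 days (June has 30).
Jul 2, 1845 → Jul 18, 1845: 16 days.
Total: 1568 days.

1568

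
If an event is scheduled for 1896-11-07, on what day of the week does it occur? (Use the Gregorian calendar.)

Saturday

Doomsday rule: the anchor day for the 1800s is Friday. For year 96: 96÷12 = 8 r 0, and 0÷4 = 0, so 8+0+0 = 8.
Friday + 8 ≡ Saturday — that's 1896's doomsday.
In November the doomsday date is Nov 7.
Nov 7 is the doomsday itself: Saturday.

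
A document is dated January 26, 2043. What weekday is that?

Monday

Doomsday rule: the anchor day for the 2000s is Tuesday. For year 43: 43÷12 = 3 r 7, and 7÷4 = 1, so 3+7+1 = 11.
Tuesday + 11 ≡ Saturday — that's 2043's doomsday.
In January the doomsday date is Jan 3 (2043 is not a leap year).
Jan 26 is 23 days after Jan 3; 23 mod 7 = 2, so Saturday + 2 = Monday.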